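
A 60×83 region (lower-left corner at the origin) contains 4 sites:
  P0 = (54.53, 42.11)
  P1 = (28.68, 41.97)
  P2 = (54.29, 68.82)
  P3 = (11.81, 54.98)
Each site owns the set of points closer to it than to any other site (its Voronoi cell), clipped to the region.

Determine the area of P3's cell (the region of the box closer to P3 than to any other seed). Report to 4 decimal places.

1. box [0,60]×[0,83]: [(0, 0) (60, 0) (60, 83) (0, 83)]
2. ⊥bis P3·P0 via (33.17,48.545): [(0, 0) (18.5451, 0) (43.5501, 83) (0, 83)]  |A|=2576.9504
3. ⊥bis P3·P1 via (20.245,48.475): [(0, 22.2234) (41.4214, 75.9344) (43.5501, 83) (0, 83)]  |A|=1412.5809
4. ⊥bis P3·P2 via (33.05,61.9): [(0, 22.2234) (32.3218, 64.135) (26.1756, 83) (0, 83)]  |A|=1229.1074
5. canonical 4-gon: [(0, 22.2234) (32.3218, 64.135) (26.1756, 83) (0, 83)]
6. shoelace: 1229.1074

Area of P3's cell: 1229.1074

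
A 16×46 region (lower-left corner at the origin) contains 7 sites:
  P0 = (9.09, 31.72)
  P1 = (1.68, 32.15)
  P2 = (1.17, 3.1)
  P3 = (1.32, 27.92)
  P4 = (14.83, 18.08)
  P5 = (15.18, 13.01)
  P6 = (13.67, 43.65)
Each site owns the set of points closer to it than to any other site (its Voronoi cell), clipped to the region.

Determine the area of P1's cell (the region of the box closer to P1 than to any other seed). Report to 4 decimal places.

1. box [0,16]×[0,46]: [(0, 0) (16, 0) (16, 46) (0, 46)]
2. ⊥bis P1·P0 via (5.385,31.935): [(0, 0) (3.5318, 0) (6.2012, 46) (0, 46)]  |A|=223.8592
3. ⊥bis P1·P2 via (1.425,17.625): [(0, 17.65) (4.5514, 17.5701) (6.2012, 46) (0, 46)]  |A|=152.6657
4. ⊥bis P1·P3 via (1.5,30.035): [(0, 30.1627) (5.2562, 29.7153) (6.2012, 46) (0, 46)]  |A|=92.1142
5. ⊥bis P1·P4 via (8.255,25.115): [(0, 30.1627) (5.2562, 29.7153) (6.2012, 46) (0, 46)]  |A|=92.1142
6. ⊥bis P1·P5 via (8.43,22.58): [(0, 30.1627) (5.2562, 29.7153) (6.2012, 46) (0, 46)]  |A|=92.1142
7. ⊥bis P1·P6 via (7.675,37.9): [(0, 45.902) (0, 30.1627) (5.2562, 29.7153) (5.842, 39.8111)]  |A|=72.6386
8. canonical 4-gon: [(0, 45.902) (0, 30.1627) (5.2562, 29.7153) (5.842, 39.8111)]
9. shoelace: 72.6386

Area of P1's cell: 72.6386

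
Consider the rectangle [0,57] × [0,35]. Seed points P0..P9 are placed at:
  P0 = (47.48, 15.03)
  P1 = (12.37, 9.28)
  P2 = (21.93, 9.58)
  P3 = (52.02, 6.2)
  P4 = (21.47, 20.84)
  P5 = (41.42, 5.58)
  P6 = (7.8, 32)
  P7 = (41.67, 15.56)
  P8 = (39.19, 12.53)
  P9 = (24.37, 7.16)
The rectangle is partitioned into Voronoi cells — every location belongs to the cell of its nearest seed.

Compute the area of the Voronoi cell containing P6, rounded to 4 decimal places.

1. box [0,57]×[0,35]: [(0, 0) (57, 0) (57, 35) (0, 35)]
2. ⊥bis P6·P0 via (27.64,23.515): [(0, 0) (17.5833, 0) (32.5518, 35) (0, 35)]  |A|=877.3645
3. ⊥bis P6·P1 via (10.085,20.64): [(0, 18.6115) (27.947, 24.2328) (32.5518, 35) (0, 35)]  |A|=404.2505
4. ⊥bis P6·P2 via (14.865,20.79): [(0, 18.6115) (16.7561, 21.9819) (30.7585, 30.8067) (32.5518, 35) (0, 35)]  |A|=370.6311
5. ⊥bis P6·P3 via (29.91,19.1): [(0, 18.6115) (16.7561, 21.9819) (30.7585, 30.8067) (32.5518, 35) (0, 35)]  |A|=370.6311
6. ⊥bis P6·P4 via (14.635,26.42): [(0, 18.6115) (9.8831, 20.5994) (21.6396, 35) (0, 35)]  |A|=236.7967
7. ⊥bis P6·P5 via (24.61,18.79): [(0, 18.6115) (9.8831, 20.5994) (21.6396, 35) (0, 35)]  |A|=236.7967
8. ⊥bis P6·P7 via (24.735,23.78): [(0, 18.6115) (9.8831, 20.5994) (21.6396, 35) (0, 35)]  |A|=236.7967
9. ⊥bis P6·P8 via (23.495,22.265): [(0, 18.6115) (9.8831, 20.5994) (21.6396, 35) (0, 35)]  |A|=236.7967
10. ⊥bis P6·P9 via (16.085,19.58): [(0, 18.6115) (9.8831, 20.5994) (21.6396, 35) (0, 35)]  |A|=236.7967
11. canonical 4-gon: [(0, 18.6115) (9.8831, 20.5994) (21.6396, 35) (0, 35)]
12. shoelace: 236.7967

Area of P6's cell: 236.7967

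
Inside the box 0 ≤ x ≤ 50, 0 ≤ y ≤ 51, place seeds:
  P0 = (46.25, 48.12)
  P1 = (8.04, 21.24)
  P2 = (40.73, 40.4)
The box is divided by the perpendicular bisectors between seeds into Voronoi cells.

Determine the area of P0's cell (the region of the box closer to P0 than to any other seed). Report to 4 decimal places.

Area of P0's cell: 90.7952

1. box [0,50]×[0,51]: [(0, 0) (50, 0) (50, 51) (0, 51)]
2. ⊥bis P0·P1 via (27.145,34.68): [(50, 2.1915) (50, 51) (15.6642, 51)]  |A|=837.9387
3. ⊥bis P0·P2 via (43.49,44.26): [(50, 39.6052) (50, 51) (34.0638, 51)]  |A|=90.7952
4. canonical 3-gon: [(50, 39.6052) (50, 51) (34.0638, 51)]
5. shoelace: 90.7952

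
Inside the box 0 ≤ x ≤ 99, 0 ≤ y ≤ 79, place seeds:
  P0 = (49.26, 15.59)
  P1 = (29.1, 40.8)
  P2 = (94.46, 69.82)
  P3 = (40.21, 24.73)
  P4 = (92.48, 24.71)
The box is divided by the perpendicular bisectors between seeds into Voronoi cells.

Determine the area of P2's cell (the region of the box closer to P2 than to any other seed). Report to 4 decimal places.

Area of P2's cell: 1271.4011

1. box [0,99]×[0,79]: [(0, 0) (99, 0) (99, 79) (0, 79)]
2. ⊥bis P2·P0 via (71.86,42.705): [(99, 20.0842) (99, 79) (28.314, 79)]  |A|=2082.2616
3. ⊥bis P2·P1 via (61.78,55.31): [(64.7428, 48.6371) (99, 20.0842) (99, 79) (51.2616, 79)]  |A|=1733.8846
4. ⊥bis P2·P3 via (67.335,47.275): [(63.0683, 52.4085) (69.495, 44.6762) (99, 20.0842) (99, 79) (51.2616, 79)]  |A|=1728.2396
5. ⊥bis P2·P4 via (93.47,47.265): [(63.0683, 52.4085) (66.3541, 48.4552) (99, 47.0223) (99, 79) (51.2616, 79)]  |A|=1271.4011
6. canonical 5-gon: [(63.0683, 52.4085) (66.3541, 48.4552) (99, 47.0223) (99, 79) (51.2616, 79)]
7. shoelace: 1271.4011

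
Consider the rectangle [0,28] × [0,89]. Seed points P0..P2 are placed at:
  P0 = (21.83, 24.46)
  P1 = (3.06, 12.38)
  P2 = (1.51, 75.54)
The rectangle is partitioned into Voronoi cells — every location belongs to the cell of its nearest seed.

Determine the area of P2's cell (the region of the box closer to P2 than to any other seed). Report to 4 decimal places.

1. box [0,28]×[0,89]: [(0, 0) (28, 0) (28, 89) (0, 89)]
2. ⊥bis P2·P0 via (11.67,50): [(0, 45.3576) (28, 56.4962) (28, 89) (0, 89)]  |A|=1066.047
3. ⊥bis P2·P1 via (2.285,43.96): [(0, 45.3576) (28, 56.4962) (28, 89) (0, 89)]  |A|=1066.047
4. canonical 4-gon: [(0, 45.3576) (28, 56.4962) (28, 89) (0, 89)]
5. shoelace: 1066.047

Area of P2's cell: 1066.0470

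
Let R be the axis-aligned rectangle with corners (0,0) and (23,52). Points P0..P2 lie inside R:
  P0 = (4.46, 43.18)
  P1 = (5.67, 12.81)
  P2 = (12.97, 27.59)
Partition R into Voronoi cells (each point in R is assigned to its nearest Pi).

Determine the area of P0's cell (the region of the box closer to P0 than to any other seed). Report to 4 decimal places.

Area of P0's cell: 347.1798

1. box [0,23]×[0,52]: [(0, 0) (23, 0) (23, 52) (0, 52)]
2. ⊥bis P0·P1 via (5.065,27.995): [(0, 27.7932) (23, 28.7096) (23, 52) (0, 52)]  |A|=546.2182
3. ⊥bis P0·P2 via (8.715,35.385): [(0, 30.6278) (23, 43.1826) (23, 52) (0, 52)]  |A|=347.1798
4. canonical 4-gon: [(0, 30.6278) (23, 43.1826) (23, 52) (0, 52)]
5. shoelace: 347.1798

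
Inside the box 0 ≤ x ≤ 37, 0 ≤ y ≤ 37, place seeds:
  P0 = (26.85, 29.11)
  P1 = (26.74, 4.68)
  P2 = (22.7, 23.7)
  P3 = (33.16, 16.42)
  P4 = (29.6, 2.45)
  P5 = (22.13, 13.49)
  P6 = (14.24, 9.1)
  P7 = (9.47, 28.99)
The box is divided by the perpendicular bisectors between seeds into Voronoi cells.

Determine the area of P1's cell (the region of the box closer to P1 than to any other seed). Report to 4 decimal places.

1. box [0,37]×[0,37]: [(0, 0) (37, 0) (37, 37) (0, 37)]
2. ⊥bis P1·P0 via (26.795,16.895): [(0, 17.0156) (0, 0) (37, 0) (37, 16.8491)]  |A|=626.4969
3. ⊥bis P1·P2 via (24.72,14.19): [(0, 8.9393) (0, 0) (37, 0) (37, 16.7984)]  |A|=476.1464
4. ⊥bis P1·P3 via (29.95,10.55): [(23.6927, 13.9718) (0, 8.9393) (0, 0) (37, 0) (37, 6.6947)]  |A|=408.9203
5. ⊥bis P1·P4 via (28.17,3.565): [(32.5204, 9.1444) (23.6927, 13.9718) (0, 8.9393) (0, 0) (25.3903, 0)]  |A|=340.8435
6. ⊥bis P1·P5 via (24.435,9.085): [(32.5204, 9.1444) (28.6223, 11.2761) (7.073, 0) (25.3903, 0)]  |A|=128.696
7. ⊥bis P1·P6 via (20.49,6.89): [(32.5204, 9.1444) (28.6223, 11.2761) (20.5467, 7.0504) (18.0537, 0) (25.3903, 0)]  |A|=89.9869
8. ⊥bis P1·P7 via (18.105,16.835): [(32.5204, 9.1444) (28.6223, 11.2761) (20.5467, 7.0504) (18.0537, 0) (25.3903, 0)]  |A|=89.9869
9. canonical 5-gon: [(32.5204, 9.1444) (28.6223, 11.2761) (20.5467, 7.0504) (18.0537, 0) (25.3903, 0)]
10. shoelace: 89.9869

Area of P1's cell: 89.9869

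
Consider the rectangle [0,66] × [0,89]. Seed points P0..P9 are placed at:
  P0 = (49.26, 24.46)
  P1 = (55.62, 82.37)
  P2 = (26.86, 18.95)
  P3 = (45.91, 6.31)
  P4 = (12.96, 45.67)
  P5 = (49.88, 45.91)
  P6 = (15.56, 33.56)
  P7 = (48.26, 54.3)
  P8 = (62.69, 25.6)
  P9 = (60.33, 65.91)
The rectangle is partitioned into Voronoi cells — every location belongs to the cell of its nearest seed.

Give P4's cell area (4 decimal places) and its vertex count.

Area of P4's cell: 1267.3468 (6 vertices)

1. box [0,66]×[0,89]: [(0, 0) (66, 0) (66, 89) (0, 89)]
2. ⊥bis P4·P0 via (31.11,35.065): [(0, 0) (10.6216, 0) (62.6241, 89) (0, 89)]  |A|=3259.4334
3. ⊥bis P4·P1 via (34.29,64.02): [(0, 0) (10.6216, 0) (42.4715, 54.5098) (12.7999, 89) (0, 89)]  |A|=2400.2108
4. ⊥bis P4·P2 via (19.91,32.31): [(0, 21.9526) (33.6883, 39.4776) (42.4715, 54.5098) (12.7999, 89) (0, 89)]  |A|=1820.7801
5. ⊥bis P4·P3 via (29.435,25.99): [(0, 21.9526) (33.6883, 39.4776) (42.4715, 54.5098) (12.7999, 89) (0, 89)]  |A|=1820.7801
6. ⊥bis P4·P5 via (31.42,45.79): [(0, 21.9526) (31.4685, 38.3229) (31.2787, 67.5203) (12.7999, 89) (0, 89)]  |A|=1647.0018
7. ⊥bis P4·P6 via (14.26,39.615): [(0, 36.5534) (31.4362, 43.3027) (31.2787, 67.5203) (12.7999, 89) (0, 89)]  |A|=1338.8866
8. ⊥bis P4·P7 via (30.61,49.985): [(0, 36.5534) (31.4362, 43.3027) (31.4141, 46.6959) (24.3557, 75.5677) (12.7999, 89) (0, 89)]  |A|=1267.3468
9. ⊥bis P4·P8 via (37.825,35.635): [(0, 36.5534) (31.4362, 43.3027) (31.4141, 46.6959) (24.3557, 75.5677) (12.7999, 89) (0, 89)]  |A|=1267.3468
10. ⊥bis P4·P9 via (36.645,55.79): [(0, 36.5534) (31.4362, 43.3027) (31.4141, 46.6959) (24.3557, 75.5677) (12.7999, 89) (0, 89)]  |A|=1267.3468
11. canonical 6-gon: [(0, 36.5534) (31.4362, 43.3027) (31.4141, 46.6959) (24.3557, 75.5677) (12.7999, 89) (0, 89)]
12. shoelace: 1267.3468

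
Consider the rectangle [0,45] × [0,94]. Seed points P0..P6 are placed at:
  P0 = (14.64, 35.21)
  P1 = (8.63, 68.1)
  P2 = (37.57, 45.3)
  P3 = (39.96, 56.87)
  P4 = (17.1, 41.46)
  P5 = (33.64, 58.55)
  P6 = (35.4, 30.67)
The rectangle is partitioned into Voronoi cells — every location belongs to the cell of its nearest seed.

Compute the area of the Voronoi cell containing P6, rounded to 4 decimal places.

Area of P6's cell: 872.9393

1. box [0,45]×[0,94]: [(0, 0) (45, 0) (45, 94) (0, 94)]
2. ⊥bis P6·P0 via (25.02,32.94): [(17.8164, 0) (45, 0) (45, 94) (38.3732, 94)]  |A|=1589.0908
3. ⊥bis P6·P1 via (22.015,49.385): [(29.8403, 54.9817) (17.8164, 0) (45, 0) (45, 65.8239)]  |A|=1246.2367
4. ⊥bis P6·P2 via (36.485,37.985): [(26.4488, 39.4736) (17.8164, 0) (45, 0) (45, 36.722)]  |A|=877.1364
5. ⊥bis P6·P3 via (37.68,43.77): [(26.4488, 39.4736) (17.8164, 0) (45, 0) (45, 36.722)]  |A|=877.1364
6. ⊥bis P6·P4 via (26.25,36.065): [(28.1141, 39.2266) (25.3811, 34.5914) (17.8164, 0) (45, 0) (45, 36.722)]  |A|=872.9393
7. ⊥bis P6·P5 via (34.52,44.61): [(28.1141, 39.2266) (25.3811, 34.5914) (17.8164, 0) (45, 0) (45, 36.722)]  |A|=872.9393
8. canonical 5-gon: [(28.1141, 39.2266) (25.3811, 34.5914) (17.8164, 0) (45, 0) (45, 36.722)]
9. shoelace: 872.9393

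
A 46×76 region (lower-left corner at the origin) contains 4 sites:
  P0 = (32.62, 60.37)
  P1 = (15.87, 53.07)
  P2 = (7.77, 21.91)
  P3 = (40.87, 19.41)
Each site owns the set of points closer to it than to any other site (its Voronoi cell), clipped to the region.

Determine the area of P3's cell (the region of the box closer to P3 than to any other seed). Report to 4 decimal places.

Area of P3's cell: 851.7396

1. box [0,46]×[0,76]: [(0, 0) (46, 0) (46, 76) (0, 76)]
2. ⊥bis P3·P0 via (36.745,39.89): [(0, 32.489) (0, 0) (46, 0) (46, 41.7541)]  |A|=1707.5907
3. ⊥bis P3·P1 via (28.37,36.24): [(31.9967, 38.9336) (0, 15.169) (0, 0) (46, 0) (46, 41.7541)]  |A|=1430.4999
4. ⊥bis P3·P2 via (24.32,20.66): [(31.9967, 38.9336) (25.326, 33.9791) (22.7596, 0) (46, 0) (46, 41.7541)]  |A|=851.7396
5. canonical 5-gon: [(31.9967, 38.9336) (25.326, 33.9791) (22.7596, 0) (46, 0) (46, 41.7541)]
6. shoelace: 851.7396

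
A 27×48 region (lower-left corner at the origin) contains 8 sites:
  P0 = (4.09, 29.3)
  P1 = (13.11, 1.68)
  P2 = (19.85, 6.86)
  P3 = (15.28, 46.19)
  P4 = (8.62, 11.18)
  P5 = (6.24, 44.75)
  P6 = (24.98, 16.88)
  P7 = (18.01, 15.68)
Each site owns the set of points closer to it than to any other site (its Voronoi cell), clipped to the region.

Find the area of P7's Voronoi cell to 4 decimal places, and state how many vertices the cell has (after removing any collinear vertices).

1. box [0,27]×[0,48]: [(0, 0) (27, 0) (27, 48) (0, 48)]
2. ⊥bis P7·P0 via (11.05,22.49): [(0, 11.1966) (0, 0) (27, 0) (27, 38.7913)]  |A|=674.837
3. ⊥bis P7·P1 via (15.56,8.68): [(2.1351, 13.3787) (27, 4.676) (27, 38.7913)]  |A|=424.1373
4. ⊥bis P7·P2 via (18.93,11.27): [(2.1351, 13.3787) (12.1821, 9.8623) (27, 12.9535) (27, 38.7913)]  |A|=362.8094
5. ⊥bis P7·P3 via (16.645,30.935): [(19.569, 31.1966) (2.1351, 13.3787) (12.1821, 9.8623) (27, 12.9535) (27, 31.8616)]  |A|=337.0618
6. ⊥bis P7·P4 via (13.315,13.43): [(19.569, 31.1966) (9.6559, 21.0652) (14.7664, 10.4014) (27, 12.9535) (27, 31.8616)]  |A|=270.0682
7. ⊥bis P7·P5 via (12.125,30.215): [(19.569, 31.1966) (9.6559, 21.0652) (14.7664, 10.4014) (27, 12.9535) (27, 31.8616)]  |A|=270.0682
8. ⊥bis P7·P6 via (21.495,16.28): [(19.0229, 30.6386) (9.6559, 21.0652) (14.7664, 10.4014) (22.2387, 11.9603)]  |A|=146.6976
9. canonical 4-gon: [(19.0229, 30.6386) (9.6559, 21.0652) (14.7664, 10.4014) (22.2387, 11.9603)]
10. shoelace: 146.6976

Area of P7's cell: 146.6976 (4 vertices)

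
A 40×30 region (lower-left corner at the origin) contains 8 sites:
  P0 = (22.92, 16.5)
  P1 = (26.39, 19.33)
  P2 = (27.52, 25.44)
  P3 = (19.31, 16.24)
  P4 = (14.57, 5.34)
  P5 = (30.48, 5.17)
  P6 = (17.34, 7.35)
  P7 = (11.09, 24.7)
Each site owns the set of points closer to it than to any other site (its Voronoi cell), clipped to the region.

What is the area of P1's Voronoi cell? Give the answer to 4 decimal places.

Area of P1's cell: 119.3348

1. box [0,40]×[0,30]: [(0, 0) (40, 0) (40, 30) (0, 30)]
2. ⊥bis P1·P0 via (24.655,17.915): [(39.2658, 0) (40, 0) (40, 30) (14.7989, 30)]  |A|=389.0291
3. ⊥bis P1·P2 via (26.955,22.385): [(19.9534, 23.6799) (39.2658, 0) (40, 0) (40, 19.9724)]  |A|=208.8829
4. ⊥bis P1·P3 via (22.85,17.785): [(20.3057, 23.6147) (20.65, 22.8257) (39.2658, 0) (40, 0) (40, 19.9724)]  |A|=208.7551
5. ⊥bis P1·P4 via (20.48,12.335): [(20.3057, 23.6147) (20.65, 22.8257) (39.2658, 0) (40, 0) (40, 19.9724)]  |A|=208.7551
6. ⊥bis P1·P5 via (28.435,12.25): [(20.3057, 23.6147) (20.65, 22.8257) (29.115, 12.4464) (40, 15.5905) (40, 19.9724)]  |A|=119.3348
7. ⊥bis P1·P6 via (21.865,13.34): [(20.3057, 23.6147) (20.65, 22.8257) (29.115, 12.4464) (40, 15.5905) (40, 19.9724)]  |A|=119.3348
8. ⊥bis P1·P7 via (18.74,22.015): [(20.3057, 23.6147) (20.65, 22.8257) (29.115, 12.4464) (40, 15.5905) (40, 19.9724)]  |A|=119.3348
9. canonical 5-gon: [(20.3057, 23.6147) (20.65, 22.8257) (29.115, 12.4464) (40, 15.5905) (40, 19.9724)]
10. shoelace: 119.3348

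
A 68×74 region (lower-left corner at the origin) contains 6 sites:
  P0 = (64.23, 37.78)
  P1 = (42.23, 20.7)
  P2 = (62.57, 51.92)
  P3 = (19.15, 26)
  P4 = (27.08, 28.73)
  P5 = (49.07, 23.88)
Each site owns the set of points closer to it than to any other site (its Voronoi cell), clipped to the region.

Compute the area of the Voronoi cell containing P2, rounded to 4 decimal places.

Area of P2's cell: 1060.9031

1. box [0,68]×[0,74]: [(0, 0) (68, 0) (68, 74) (0, 74)]
2. ⊥bis P2·P0 via (63.4,44.85): [(0, 37.407) (68, 45.39) (68, 74) (0, 74)]  |A|=2216.901
3. ⊥bis P2·P1 via (52.4,36.31): [(0, 70.4489) (42.9728, 42.4519) (68, 45.39) (68, 74) (0, 74)]  |A|=1506.9504
4. ⊥bis P2·P3 via (40.86,38.96): [(36.1041, 46.9269) (42.9728, 42.4519) (68, 45.39) (68, 74) (19.9425, 74)]  |A|=1172.8922
5. ⊥bis P2·P4 via (44.825,40.325): [(43.4023, 42.5023) (68, 45.39) (68, 74) (22.821, 74)]  |A|=1063.3873
6. ⊥bis P2·P5 via (55.82,37.9): [(42.0903, 44.5103) (45.7004, 42.7721) (68, 45.39) (68, 74) (22.821, 74)]  |A|=1060.9031
7. canonical 5-gon: [(42.0903, 44.5103) (45.7004, 42.7721) (68, 45.39) (68, 74) (22.821, 74)]
8. shoelace: 1060.9031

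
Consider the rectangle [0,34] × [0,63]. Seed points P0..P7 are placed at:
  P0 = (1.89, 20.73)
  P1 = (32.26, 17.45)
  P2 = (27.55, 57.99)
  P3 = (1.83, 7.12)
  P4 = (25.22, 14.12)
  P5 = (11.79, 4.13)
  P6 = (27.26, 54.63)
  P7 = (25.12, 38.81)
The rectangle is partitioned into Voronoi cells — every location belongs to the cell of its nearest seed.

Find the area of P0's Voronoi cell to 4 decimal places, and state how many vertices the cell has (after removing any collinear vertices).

1. box [0,34]×[0,63]: [(0, 0) (34, 0) (34, 63) (0, 63)]
2. ⊥bis P0·P1 via (17.075,19.09): [(0, 0) (15.0133, 0) (21.8173, 63) (0, 63)]  |A|=1160.1637
3. ⊥bis P0·P2 via (14.72,39.36): [(0, 49.4973) (0, 0) (15.0133, 0) (18.9496, 36.4472)]  |A|=742.5723
4. ⊥bis P0·P3 via (1.86,13.925): [(0, 49.4973) (0, 13.9332) (16.5102, 13.8604) (18.9496, 36.4472)]  |A|=523.5074
5. ⊥bis P0·P4 via (13.555,17.425): [(18.9453, 36.4501) (0, 49.4973) (0, 13.9332) (12.55, 13.8779)]  |A|=478.7044
6. ⊥bis P0·P5 via (6.84,12.43): [(13.2174, 16.2334) (18.9453, 36.4501) (0, 49.4973) (0, 13.9332) (9.2918, 13.8922)]  |A|=474.8622
7. ⊥bis P0·P6 via (14.575,37.68): [(13.2174, 16.2334) (18.4683, 34.7664) (0, 48.5876) (0, 13.9332) (9.2918, 13.8922)]  |A|=447.4003
8. ⊥bis P0·P7 via (13.505,29.77): [(13.2174, 16.2334) (16.1059, 26.4283) (0, 47.1218) (0, 13.9332) (9.2918, 13.8922)]  |A|=342.276
9. canonical 5-gon: [(13.2174, 16.2334) (16.1059, 26.4283) (0, 47.1218) (0, 13.9332) (9.2918, 13.8922)]
10. shoelace: 342.276

Area of P0's cell: 342.2760 (5 vertices)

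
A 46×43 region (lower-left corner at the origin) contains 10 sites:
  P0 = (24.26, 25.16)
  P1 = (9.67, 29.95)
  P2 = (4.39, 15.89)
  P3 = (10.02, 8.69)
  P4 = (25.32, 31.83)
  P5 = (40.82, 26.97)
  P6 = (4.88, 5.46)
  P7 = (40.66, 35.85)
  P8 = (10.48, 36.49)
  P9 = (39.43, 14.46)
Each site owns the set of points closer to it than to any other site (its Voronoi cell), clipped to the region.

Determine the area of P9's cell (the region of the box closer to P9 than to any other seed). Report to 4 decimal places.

1. box [0,46]×[0,43]: [(0, 0) (46, 0) (46, 43) (0, 43)]
2. ⊥bis P9·P0 via (31.845,19.81): [(17.8722, 0) (46, 0) (46, 39.8784)]  |A|=560.8446
3. ⊥bis P9·P1 via (24.55,22.205): [(17.8722, 0) (46, 0) (46, 39.8784)]  |A|=560.8446
4. ⊥bis P9·P2 via (21.91,15.175): [(21.5006, 5.1442) (21.2907, 0) (46, 0) (46, 39.8784)]  |A|=552.052
5. ⊥bis P9·P3 via (24.725,11.575): [(25.0104, 10.1202) (26.9959, 0) (46, 0) (46, 39.8784)]  |A|=514.6777
6. ⊥bis P9·P4 via (32.375,23.145): [(36.6423, 26.6114) (25.0104, 10.1202) (26.9959, 0) (46, 0) (46, 34.2129)]  |A|=488.1698
7. ⊥bis P9·P5 via (40.125,20.715): [(33.0387, 21.5024) (25.0104, 10.1202) (26.9959, 0) (46, 0) (46, 20.0622)]  |A|=386.2563
8. ⊥bis P9·P6 via (22.155,9.96): [(33.0387, 21.5024) (25.0104, 10.1202) (26.9959, 0) (46, 0) (46, 20.0622)]  |A|=386.2563
9. ⊥bis P9·P7 via (40.045,25.155): [(33.0387, 21.5024) (25.0104, 10.1202) (26.9959, 0) (46, 0) (46, 20.0622)]  |A|=386.2563
10. ⊥bis P9·P8 via (24.955,25.475): [(33.0387, 21.5024) (25.0104, 10.1202) (26.9959, 0) (46, 0) (46, 20.0622)]  |A|=386.2563
11. canonical 5-gon: [(33.0387, 21.5024) (25.0104, 10.1202) (26.9959, 0) (46, 0) (46, 20.0622)]
12. shoelace: 386.2563

Area of P9's cell: 386.2563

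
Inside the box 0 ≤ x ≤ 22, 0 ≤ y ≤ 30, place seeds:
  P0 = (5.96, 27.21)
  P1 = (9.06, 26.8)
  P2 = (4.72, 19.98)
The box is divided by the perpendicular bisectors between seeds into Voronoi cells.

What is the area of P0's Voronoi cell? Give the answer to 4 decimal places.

Area of P0's cell: 45.7282

1. box [0,22]×[0,30]: [(0, 0) (22, 0) (22, 30) (0, 30)]
2. ⊥bis P0·P1 via (7.51,27.005): [(0, 0) (3.9384, 0) (7.9061, 30) (0, 30)]  |A|=177.6673
3. ⊥bis P0·P2 via (5.34,23.595): [(0, 24.5109) (7.0209, 23.3067) (7.9061, 30) (0, 30)]  |A|=45.7282
4. canonical 4-gon: [(0, 24.5109) (7.0209, 23.3067) (7.9061, 30) (0, 30)]
5. shoelace: 45.7282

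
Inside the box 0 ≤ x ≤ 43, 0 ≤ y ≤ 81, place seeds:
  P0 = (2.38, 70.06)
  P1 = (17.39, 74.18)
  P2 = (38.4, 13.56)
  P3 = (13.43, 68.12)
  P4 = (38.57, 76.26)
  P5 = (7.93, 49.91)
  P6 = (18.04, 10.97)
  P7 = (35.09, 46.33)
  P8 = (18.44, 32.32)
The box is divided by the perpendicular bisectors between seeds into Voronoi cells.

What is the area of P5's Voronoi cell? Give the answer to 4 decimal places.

1. box [0,43]×[0,81]: [(0, 0) (43, 0) (43, 81) (0, 81)]
2. ⊥bis P5·P0 via (5.155,59.985): [(0, 58.5651) (0, 0) (43, 0) (43, 70.4088)]  |A|=2772.9398
3. ⊥bis P5·P1 via (12.66,62.045): [(12.6493, 62.0492) (0, 58.5651) (0, 0) (43, 0) (43, 50.219)]  |A|=2466.5526
4. ⊥bis P5·P2 via (23.165,31.735): [(12.6493, 62.0492) (0, 58.5651) (0, 12.3172) (43, 48.3615) (43, 50.219)]  |A|=1161.9613
5. ⊥bis P5·P3 via (10.68,59.015): [(6.365, 60.3183) (0, 58.5651) (0, 12.3172) (43, 48.3615) (43, 49.2533)]  |A|=1080.833
6. ⊥bis P5·P4 via (23.25,63.085): [(32.3889, 52.4582) (6.365, 60.3183) (0, 58.5651) (0, 12.3172) (38.8812, 44.9089)]  |A|=1049.3466
7. ⊥bis P5·P6 via (12.985,30.44): [(32.3889, 52.4582) (6.365, 60.3183) (0, 58.5651) (0, 27.0687) (25.4948, 33.6879) (38.8812, 44.9089)]  |A|=861.3032
8. ⊥bis P5·P7 via (21.51,48.12): [(22.4765, 55.4521) (6.365, 60.3183) (0, 58.5651) (0, 27.0687) (19.3991, 32.1053)]  |A|=602.277
9. ⊥bis P5·P8 via (13.185,41.115): [(21.2194, 45.9156) (22.4765, 55.4521) (6.365, 60.3183) (0, 58.5651) (0, 33.237)]  |A|=407.4642
10. canonical 5-gon: [(21.2194, 45.9156) (22.4765, 55.4521) (6.365, 60.3183) (0, 58.5651) (0, 33.237)]
11. shoelace: 407.4642

Area of P5's cell: 407.4642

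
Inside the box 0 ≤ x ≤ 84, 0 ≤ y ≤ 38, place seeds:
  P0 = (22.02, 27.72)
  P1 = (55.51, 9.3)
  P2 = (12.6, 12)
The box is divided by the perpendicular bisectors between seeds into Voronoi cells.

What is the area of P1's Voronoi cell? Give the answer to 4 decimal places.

Area of P1's cell: 1685.0318

1. box [0,84]×[0,38]: [(0, 0) (84, 0) (84, 38) (0, 38)]
2. ⊥bis P1·P0 via (38.765,18.51): [(28.5842, 0) (84, 0) (84, 38) (49.4848, 38)]  |A|=1708.6887
3. ⊥bis P1·P2 via (34.055,10.65): [(34.005, 9.8557) (33.3849, 0) (84, 0) (84, 38) (49.4848, 38)]  |A|=1685.0318
4. canonical 5-gon: [(34.005, 9.8557) (33.3849, 0) (84, 0) (84, 38) (49.4848, 38)]
5. shoelace: 1685.0318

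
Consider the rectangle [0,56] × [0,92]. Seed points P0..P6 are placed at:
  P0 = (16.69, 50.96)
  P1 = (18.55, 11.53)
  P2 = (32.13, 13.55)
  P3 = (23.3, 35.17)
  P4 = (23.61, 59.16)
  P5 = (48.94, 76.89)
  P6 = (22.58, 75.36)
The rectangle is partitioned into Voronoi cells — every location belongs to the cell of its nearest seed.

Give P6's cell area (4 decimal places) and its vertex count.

Area of P6's cell: 883.8375 (5 vertices)

1. box [0,56]×[0,92]: [(0, 0) (56, 0) (56, 92) (0, 92)]
2. ⊥bis P6·P0 via (19.635,63.16): [(0, 67.8998) (56, 54.3817) (56, 92) (0, 92)]  |A|=1728.1183
3. ⊥bis P6·P1 via (20.565,43.445): [(0, 67.8998) (56, 54.3817) (56, 92) (0, 92)]  |A|=1728.1183
4. ⊥bis P6·P2 via (27.355,44.455): [(0, 67.8998) (56, 54.3817) (56, 92) (0, 92)]  |A|=1728.1183
5. ⊥bis P6·P3 via (22.94,55.265): [(0, 67.8998) (50.3097, 55.7553) (56, 55.8573) (56, 92) (0, 92)]  |A|=1723.9202
6. ⊥bis P6·P4 via (23.095,67.26): [(0, 67.8998) (6.9126, 66.2311) (56, 69.3521) (56, 92) (0, 92)]  |A|=1360.6894
7. ⊥bis P6·P5 via (35.76,76.125): [(0, 67.8998) (6.9126, 66.2311) (36.2261, 68.0949) (34.8386, 92) (0, 92)]  |A|=883.8375
8. canonical 5-gon: [(0, 67.8998) (6.9126, 66.2311) (36.2261, 68.0949) (34.8386, 92) (0, 92)]
9. shoelace: 883.8375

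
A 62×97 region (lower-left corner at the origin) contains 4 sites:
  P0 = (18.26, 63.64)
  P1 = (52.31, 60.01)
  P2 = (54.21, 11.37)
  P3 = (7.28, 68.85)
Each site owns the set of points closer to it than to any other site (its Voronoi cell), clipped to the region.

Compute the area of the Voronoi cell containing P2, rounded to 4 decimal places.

Area of P2's cell: 1818.1209

1. box [0,62]×[0,97]: [(0, 0) (62, 0) (62, 97) (0, 97)]
2. ⊥bis P2·P0 via (36.235,37.505): [(0, 12.5835) (0, 0) (62, 0) (62, 55.2255)]  |A|=2102.0789
3. ⊥bis P2·P1 via (53.26,35.69): [(32.412, 34.8756) (0, 12.5835) (0, 0) (62, 0) (62, 36.0314)]  |A|=1818.1209
4. ⊥bis P2·P3 via (30.745,40.11): [(32.412, 34.8756) (0, 12.5835) (0, 0) (62, 0) (62, 36.0314)]  |A|=1818.1209
5. canonical 5-gon: [(32.412, 34.8756) (0, 12.5835) (0, 0) (62, 0) (62, 36.0314)]
6. shoelace: 1818.1209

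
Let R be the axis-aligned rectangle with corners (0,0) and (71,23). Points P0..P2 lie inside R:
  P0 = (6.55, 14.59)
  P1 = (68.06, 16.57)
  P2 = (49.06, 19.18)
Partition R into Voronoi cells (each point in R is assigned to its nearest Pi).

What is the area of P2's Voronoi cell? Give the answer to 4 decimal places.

Area of P2's cell: 673.8502

1. box [0,71]×[0,23]: [(0, 0) (71, 0) (71, 23) (0, 23)]
2. ⊥bis P2·P0 via (27.805,16.885): [(29.6282, 0) (71, 0) (71, 23) (27.1447, 23)]  |A|=980.1118
3. ⊥bis P2·P1 via (58.56,17.875): [(29.6282, 0) (56.1045, 0) (59.264, 23) (27.1447, 23)]  |A|=673.8502
4. canonical 4-gon: [(29.6282, 0) (56.1045, 0) (59.264, 23) (27.1447, 23)]
5. shoelace: 673.8502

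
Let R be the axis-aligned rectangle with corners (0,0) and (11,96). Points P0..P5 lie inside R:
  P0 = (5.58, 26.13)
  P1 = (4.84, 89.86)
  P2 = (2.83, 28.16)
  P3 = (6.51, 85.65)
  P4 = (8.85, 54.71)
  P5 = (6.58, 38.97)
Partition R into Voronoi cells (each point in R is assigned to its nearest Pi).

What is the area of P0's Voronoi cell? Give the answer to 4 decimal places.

1. box [0,11]×[0,96]: [(0, 0) (11, 0) (11, 96) (0, 96)]
2. ⊥bis P0·P1 via (5.21,57.995): [(0, 57.9345) (0, 0) (11, 0) (11, 58.0622)]  |A|=637.982
3. ⊥bis P0·P2 via (4.205,27.145): [(0, 21.4486) (0, 0) (11, 0) (11, 36.35)]  |A|=317.8924
4. ⊥bis P0·P3 via (6.045,55.89): [(0, 21.4486) (0, 0) (11, 0) (11, 36.35)]  |A|=317.8924
5. ⊥bis P0·P4 via (7.215,40.42): [(0, 21.4486) (0, 0) (11, 0) (11, 36.35)]  |A|=317.8924
6. ⊥bis P0·P5 via (6.08,32.55): [(8.0799, 32.3942) (0, 21.4486) (0, 0) (11, 0) (11, 32.1668)]  |A|=311.7847
7. canonical 5-gon: [(8.0799, 32.3942) (0, 21.4486) (0, 0) (11, 0) (11, 32.1668)]
8. shoelace: 311.7847

Area of P0's cell: 311.7847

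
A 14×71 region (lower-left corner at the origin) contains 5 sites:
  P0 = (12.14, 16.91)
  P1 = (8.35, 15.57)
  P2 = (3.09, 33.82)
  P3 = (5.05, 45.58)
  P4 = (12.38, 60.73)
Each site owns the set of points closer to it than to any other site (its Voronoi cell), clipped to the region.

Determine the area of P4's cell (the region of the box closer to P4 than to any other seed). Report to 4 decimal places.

Area of P4's cell: 238.2133

1. box [0,14]×[0,71]: [(0, 0) (14, 0) (14, 71) (0, 71)]
2. ⊥bis P4·P0 via (12.26,38.82): [(0, 38.8871) (14, 38.8105) (14, 71) (0, 71)]  |A|=450.1167
3. ⊥bis P4·P1 via (10.365,38.15): [(0, 39.075) (2.2422, 38.8749) (14, 38.8105) (14, 71) (0, 71)]  |A|=449.9061
4. ⊥bis P4·P2 via (7.735,47.275): [(0, 49.9453) (14, 45.1122) (14, 71) (0, 71)]  |A|=328.5976
5. ⊥bis P4·P3 via (8.715,53.155): [(0, 57.3716) (14, 50.598) (14, 71) (0, 71)]  |A|=238.2133
6. canonical 4-gon: [(0, 57.3716) (14, 50.598) (14, 71) (0, 71)]
7. shoelace: 238.2133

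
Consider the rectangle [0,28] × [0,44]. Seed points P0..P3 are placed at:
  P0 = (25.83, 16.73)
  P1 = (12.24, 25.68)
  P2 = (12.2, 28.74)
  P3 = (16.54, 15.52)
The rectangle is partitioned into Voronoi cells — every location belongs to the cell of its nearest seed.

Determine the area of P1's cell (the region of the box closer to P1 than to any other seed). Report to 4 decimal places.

Area of P1's cell: 175.8922

1. box [0,28]×[0,44]: [(0, 0) (28, 0) (28, 44) (0, 44)]
2. ⊥bis P1·P0 via (19.035,21.205): [(0, 0) (5.07, 0) (28, 34.8178) (28, 44) (0, 44)]  |A|=832.8137
3. ⊥bis P1·P2 via (12.22,27.21): [(0, 27.0503) (0, 0) (5.07, 0) (23.0832, 27.352)]  |A|=381.5409
4. ⊥bis P1·P3 via (14.39,20.6): [(0, 27.0503) (0, 14.5097) (20.2776, 23.0918) (23.0832, 27.352)]  |A|=175.8922
5. canonical 4-gon: [(0, 27.0503) (0, 14.5097) (20.2776, 23.0918) (23.0832, 27.352)]
6. shoelace: 175.8922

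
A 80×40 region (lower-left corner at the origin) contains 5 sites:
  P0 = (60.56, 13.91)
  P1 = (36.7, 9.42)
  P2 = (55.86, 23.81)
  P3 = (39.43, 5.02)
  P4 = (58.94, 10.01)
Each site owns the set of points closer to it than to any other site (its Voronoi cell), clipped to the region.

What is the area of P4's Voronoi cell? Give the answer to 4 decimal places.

Area of P4's cell: 304.7365

1. box [0,80]×[0,40]: [(0, 0) (80, 0) (80, 40) (0, 40)]
2. ⊥bis P4·P0 via (59.75,11.96): [(0, 36.7792) (0, 0) (80, 0) (80, 3.5485)]  |A|=1613.1077
3. ⊥bis P4·P1 via (47.82,9.715): [(47.6269, 16.9958) (48.0777, 0) (80, 0) (80, 3.5485)]  |A|=328.7092
4. ⊥bis P4·P2 via (57.4,16.91): [(51.177, 15.5211) (47.6866, 14.7421) (48.0777, 0) (80, 0) (80, 3.5485)]  |A|=324.7529
5. ⊥bis P4·P3 via (49.185,7.515): [(51.177, 15.5211) (47.6866, 14.7421) (47.7272, 13.2149) (51.1071, 0) (80, 0) (80, 3.5485)]  |A|=304.7365
6. canonical 6-gon: [(51.177, 15.5211) (47.6866, 14.7421) (47.7272, 13.2149) (51.1071, 0) (80, 0) (80, 3.5485)]
7. shoelace: 304.7365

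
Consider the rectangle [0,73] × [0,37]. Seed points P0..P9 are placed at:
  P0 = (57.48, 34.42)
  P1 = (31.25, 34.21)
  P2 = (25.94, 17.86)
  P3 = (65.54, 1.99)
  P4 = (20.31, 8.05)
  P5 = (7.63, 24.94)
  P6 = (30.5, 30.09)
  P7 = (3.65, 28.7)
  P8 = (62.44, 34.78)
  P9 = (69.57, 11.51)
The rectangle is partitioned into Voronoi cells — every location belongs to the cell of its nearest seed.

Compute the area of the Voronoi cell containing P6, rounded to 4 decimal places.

Area of P6's cell: 253.5417

1. box [0,73]×[0,37]: [(0, 0) (73, 0) (73, 37) (0, 37)]
2. ⊥bis P6·P0 via (43.99,32.255): [(0, 0) (49.1666, 0) (43.2285, 37) (0, 37)]  |A|=1709.3086
3. ⊥bis P6·P1 via (30.875,32.15): [(0, 0) (49.1666, 0) (44.402, 29.6876) (4.2323, 37) (0, 37)]  |A|=1566.73
4. ⊥bis P6·P2 via (28.22,23.975): [(0, 34.4969) (46.4072, 17.1939) (44.402, 29.6876) (4.2323, 37) (0, 37)]  |A|=343.5963
5. ⊥bis P6·P3 via (48.02,16.04): [(0, 34.4969) (46.4072, 17.1939) (44.402, 29.6876) (4.2323, 37) (0, 37)]  |A|=343.5963
6. ⊥bis P6·P4 via (25.405,19.07): [(0, 34.4969) (46.4072, 17.1939) (44.402, 29.6876) (4.2323, 37) (0, 37)]  |A|=343.5963
7. ⊥bis P6·P5 via (19.065,27.515): [(19.0961, 27.3769) (46.4072, 17.1939) (44.402, 29.6876) (17.4718, 34.5899)]  |A|=253.5417
8. ⊥bis P6·P7 via (17.075,29.395): [(19.0961, 27.3769) (46.4072, 17.1939) (44.402, 29.6876) (17.4718, 34.5899)]  |A|=253.5417
9. ⊥bis P6·P8 via (46.47,32.435): [(19.0961, 27.3769) (46.4072, 17.1939) (44.402, 29.6876) (17.4718, 34.5899)]  |A|=253.5417
10. ⊥bis P6·P9 via (50.035,20.8): [(19.0961, 27.3769) (46.4072, 17.1939) (44.402, 29.6876) (17.4718, 34.5899)]  |A|=253.5417
11. canonical 4-gon: [(19.0961, 27.3769) (46.4072, 17.1939) (44.402, 29.6876) (17.4718, 34.5899)]
12. shoelace: 253.5417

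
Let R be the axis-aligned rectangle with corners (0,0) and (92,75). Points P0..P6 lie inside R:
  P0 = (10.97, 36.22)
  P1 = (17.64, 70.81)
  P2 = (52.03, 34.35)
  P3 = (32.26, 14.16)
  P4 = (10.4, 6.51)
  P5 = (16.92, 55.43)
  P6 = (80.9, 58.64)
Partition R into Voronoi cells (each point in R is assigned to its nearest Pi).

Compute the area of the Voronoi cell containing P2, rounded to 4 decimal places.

Area of P2's cell: 2125.1301

1. box [0,92]×[0,75]: [(0, 0) (92, 0) (92, 75) (0, 75)]
2. ⊥bis P2·P0 via (31.5,35.285): [(29.893, 0) (92, 0) (92, 75) (33.3087, 75)]  |A|=4529.9342
3. ⊥bis P2·P1 via (34.835,52.58): [(32.1733, 50.0694) (29.893, 0) (92, 0) (92, 75) (58.6045, 75)]  |A|=4214.6155
4. ⊥bis P2·P3 via (42.145,24.255): [(32.1733, 50.0694) (31.4736, 34.7044) (66.9153, 0) (92, 0) (92, 75) (58.6045, 75)]  |A|=3572.1968
5. ⊥bis P2·P4 via (31.215,20.43): [(32.1733, 50.0694) (31.4736, 34.7044) (66.9153, 0) (92, 0) (92, 75) (58.6045, 75)]  |A|=3572.1968
6. ⊥bis P2·P5 via (34.475,44.89): [(44.651, 61.8387) (31.7292, 40.3166) (31.4736, 34.7044) (66.9153, 0) (92, 0) (92, 75) (58.6045, 75)]  |A|=3513.9646
7. ⊥bis P2·P6 via (66.465,46.495): [(49.6156, 66.5214) (44.651, 61.8387) (31.7292, 40.3166) (31.4736, 34.7044) (66.9153, 0) (92, 0) (92, 16.1452)]  |A|=2125.1301
8. canonical 7-gon: [(49.6156, 66.5214) (44.651, 61.8387) (31.7292, 40.3166) (31.4736, 34.7044) (66.9153, 0) (92, 0) (92, 16.1452)]
9. shoelace: 2125.1301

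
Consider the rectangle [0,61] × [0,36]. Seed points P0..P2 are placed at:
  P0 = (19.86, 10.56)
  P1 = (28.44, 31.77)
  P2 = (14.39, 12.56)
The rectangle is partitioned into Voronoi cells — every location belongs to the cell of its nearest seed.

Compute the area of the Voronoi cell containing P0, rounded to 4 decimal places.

Area of P0's cell: 663.6959

1. box [0,61]×[0,36]: [(0, 0) (61, 0) (61, 36) (0, 36)]
2. ⊥bis P0·P1 via (24.15,21.165): [(0, 30.9343) (0, 0) (61, 0) (61, 6.2582)]  |A|=1134.3718
3. ⊥bis P0·P2 via (17.125,11.56): [(21.0895, 22.403) (12.8983, 0) (61, 0) (61, 6.2582)]  |A|=663.6959
4. canonical 4-gon: [(21.0895, 22.403) (12.8983, 0) (61, 0) (61, 6.2582)]
5. shoelace: 663.6959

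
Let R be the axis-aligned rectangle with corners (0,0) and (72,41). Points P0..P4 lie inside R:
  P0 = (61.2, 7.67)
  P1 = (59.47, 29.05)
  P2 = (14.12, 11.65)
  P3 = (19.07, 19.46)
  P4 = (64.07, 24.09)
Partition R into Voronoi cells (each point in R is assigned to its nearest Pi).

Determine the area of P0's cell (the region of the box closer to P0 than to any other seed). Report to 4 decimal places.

Area of P0's cell: 547.6234

1. box [0,72]×[0,41]: [(0, 0) (72, 0) (72, 41) (0, 41)]
2. ⊥bis P0·P1 via (60.335,18.36): [(0, 13.4779) (0, 0) (72, 0) (72, 19.3039)]  |A|=1180.1442
3. ⊥bis P0·P2 via (37.66,9.66): [(38.2444, 16.5725) (36.8434, 0) (72, 0) (72, 19.3039)]  |A|=617.1242
4. ⊥bis P0·P3 via (40.135,13.565): [(41.0399, 16.7987) (37.0617, 2.5831) (36.8434, 0) (72, 0) (72, 19.3039)]  |A|=597.7037
5. ⊥bis P0·P4 via (62.635,15.88): [(52.2084, 17.7024) (41.0399, 16.7987) (37.0617, 2.5831) (36.8434, 0) (72, 0) (72, 14.2431)]  |A|=547.6234
6. canonical 6-gon: [(52.2084, 17.7024) (41.0399, 16.7987) (37.0617, 2.5831) (36.8434, 0) (72, 0) (72, 14.2431)]
7. shoelace: 547.6234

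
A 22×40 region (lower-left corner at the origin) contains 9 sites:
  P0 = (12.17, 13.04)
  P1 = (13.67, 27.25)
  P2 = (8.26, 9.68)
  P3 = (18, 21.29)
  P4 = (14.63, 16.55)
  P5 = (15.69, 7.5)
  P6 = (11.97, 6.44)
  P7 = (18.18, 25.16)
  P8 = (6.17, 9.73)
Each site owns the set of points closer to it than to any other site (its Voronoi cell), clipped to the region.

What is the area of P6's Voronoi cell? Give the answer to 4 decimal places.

1. box [0,22]×[0,40]: [(0, 0) (22, 0) (22, 40) (0, 40)]
2. ⊥bis P6·P0 via (12.07,9.74): [(0, 10.1058) (0, 0) (22, 0) (22, 9.4391)]  |A|=214.9933
3. ⊥bis P6·P1 via (12.82,16.845): [(0, 10.1058) (0, 0) (22, 0) (22, 9.4391)]  |A|=214.9933
4. ⊥bis P6·P2 via (10.115,8.06): [(11.5947, 9.7544) (3.0761, 0) (22, 0) (22, 9.4391)]  |A|=141.4038
5. ⊥bis P6·P3 via (14.985,13.865): [(11.5947, 9.7544) (3.0761, 0) (22, 0) (22, 9.4391)]  |A|=141.4038
6. ⊥bis P6·P4 via (13.3,11.495): [(20.9987, 9.4694) (11.5947, 9.7544) (3.0761, 0) (22, 0) (22, 9.206)]  |A|=141.2871
7. ⊥bis P6·P5 via (13.83,6.97): [(13.0492, 9.7103) (11.5947, 9.7544) (3.0761, 0) (15.8161, 0)]  |A|=69.1359
8. ⊥bis P6·P7 via (15.075,15.8): [(13.0492, 9.7103) (11.5947, 9.7544) (3.0761, 0) (15.8161, 0)]  |A|=69.1359
9. ⊥bis P6·P8 via (9.07,8.085): [(13.0492, 9.7103) (11.5947, 9.7544) (7.0929, 4.5995) (4.4839, 0) (15.8161, 0)]  |A|=65.8984
10. canonical 5-gon: [(13.0492, 9.7103) (11.5947, 9.7544) (7.0929, 4.5995) (4.4839, 0) (15.8161, 0)]
11. shoelace: 65.8984

Area of P6's cell: 65.8984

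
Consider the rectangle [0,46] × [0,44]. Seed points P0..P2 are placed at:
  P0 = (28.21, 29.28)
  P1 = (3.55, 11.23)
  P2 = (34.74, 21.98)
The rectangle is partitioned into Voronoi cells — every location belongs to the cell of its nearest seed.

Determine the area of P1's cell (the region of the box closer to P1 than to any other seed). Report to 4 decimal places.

Area of P1's cell: 600.0630

1. box [0,46]×[0,44]: [(0, 0) (46, 0) (46, 44) (0, 44)]
2. ⊥bis P1·P0 via (15.88,20.255): [(0, 41.9503) (0, 0) (30.7057, 0)]  |A|=644.058
3. ⊥bis P1·P2 via (19.145,16.605): [(19.6731, 15.0729) (0, 41.9503) (0, 0) (24.8681, 0)]  |A|=600.063
4. canonical 4-gon: [(19.6731, 15.0729) (0, 41.9503) (0, 0) (24.8681, 0)]
5. shoelace: 600.063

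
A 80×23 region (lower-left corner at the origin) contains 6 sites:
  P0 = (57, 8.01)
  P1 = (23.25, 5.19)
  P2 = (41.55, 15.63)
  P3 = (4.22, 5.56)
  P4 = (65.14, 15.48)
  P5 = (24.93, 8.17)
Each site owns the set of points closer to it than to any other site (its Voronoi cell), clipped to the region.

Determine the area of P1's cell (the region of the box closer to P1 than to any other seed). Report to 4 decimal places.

Area of P1's cell: 138.7623

1. box [0,80]×[0,23]: [(0, 0) (80, 0) (80, 23) (0, 23)]
2. ⊥bis P1·P0 via (40.125,6.6): [(0, 0) (40.6765, 0) (38.7547, 23) (0, 23)]  |A|=913.4583
3. ⊥bis P1·P2 via (32.4,10.41): [(0, 0) (38.3388, 0) (25.2175, 23) (0, 23)]  |A|=730.8978
4. ⊥bis P1·P3 via (13.735,5.375): [(13.6305, 0) (38.3388, 0) (25.2175, 23) (14.0777, 23)]  |A|=412.2537
5. ⊥bis P1·P4 via (44.195,10.335): [(13.6305, 0) (38.3388, 0) (25.2175, 23) (14.0777, 23)]  |A|=412.2537
6. ⊥bis P1·P5 via (24.09,6.68): [(13.8724, 12.4403) (13.6305, 0) (35.939, 0)]  |A|=138.7623
7. canonical 3-gon: [(13.8724, 12.4403) (13.6305, 0) (35.939, 0)]
8. shoelace: 138.7623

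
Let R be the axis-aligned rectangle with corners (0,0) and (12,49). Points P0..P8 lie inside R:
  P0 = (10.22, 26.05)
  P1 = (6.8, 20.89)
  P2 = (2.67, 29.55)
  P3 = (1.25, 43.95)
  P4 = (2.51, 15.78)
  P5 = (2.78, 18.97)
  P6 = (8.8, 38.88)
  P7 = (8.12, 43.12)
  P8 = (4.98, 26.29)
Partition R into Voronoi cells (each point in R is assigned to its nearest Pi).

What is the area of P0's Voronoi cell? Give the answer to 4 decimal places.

1. box [0,12]×[0,49]: [(0, 0) (12, 0) (12, 49) (0, 49)]
2. ⊥bis P0·P1 via (8.51,23.47): [(0, 29.1103) (12, 21.1569) (12, 49) (0, 49)]  |A|=286.3967
3. ⊥bis P0·P2 via (6.445,27.8): [(5.3949, 25.5347) (12, 21.1569) (12, 39.7829)]  |A|=61.5139
4. ⊥bis P0·P3 via (5.735,35): [(11.0076, 37.6422) (5.3949, 25.5347) (12, 21.1569) (12, 38.1395)]  |A|=60.6985
5. ⊥bis P0·P4 via (6.365,20.915): [(11.0076, 37.6422) (5.3949, 25.5347) (12, 21.1569) (12, 38.1395)]  |A|=60.6985
6. ⊥bis P0·P5 via (6.5,22.51): [(11.0076, 37.6422) (5.3949, 25.5347) (12, 21.1569) (12, 38.1395)]  |A|=60.6985
7. ⊥bis P0·P6 via (9.51,32.465): [(8.5588, 32.3597) (5.3949, 25.5347) (12, 21.1569) (12, 32.7406)]  |A|=49.3968
8. ⊥bis P0·P7 via (9.17,34.585): [(8.5588, 32.3597) (5.3949, 25.5347) (12, 21.1569) (12, 32.7406)]  |A|=49.3968
9. ⊥bis P0·P8 via (7.6,26.17): [(8.5588, 32.3597) (7.8095, 30.7433) (7.5068, 24.1349) (12, 21.1569) (12, 32.7406)]  |A|=42.2067
10. canonical 5-gon: [(8.5588, 32.3597) (7.8095, 30.7433) (7.5068, 24.1349) (12, 21.1569) (12, 32.7406)]
11. shoelace: 42.2067

Area of P0's cell: 42.2067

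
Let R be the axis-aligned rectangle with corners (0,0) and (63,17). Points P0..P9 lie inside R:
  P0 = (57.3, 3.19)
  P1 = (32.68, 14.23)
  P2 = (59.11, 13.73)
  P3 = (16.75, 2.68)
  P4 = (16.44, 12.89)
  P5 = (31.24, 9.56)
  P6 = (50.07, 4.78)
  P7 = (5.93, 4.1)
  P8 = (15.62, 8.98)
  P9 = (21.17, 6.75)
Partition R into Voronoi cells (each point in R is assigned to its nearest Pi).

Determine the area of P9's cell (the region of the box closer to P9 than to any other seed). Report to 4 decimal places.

1. box [0,63]×[0,17]: [(0, 0) (63, 0) (63, 17) (0, 17)]
2. ⊥bis P9·P0 via (39.235,4.97): [(0, 0) (38.7453, 0) (40.4204, 17) (0, 17)]  |A|=672.908
3. ⊥bis P9·P1 via (26.925,10.49): [(0, 0) (33.7421, 0) (22.6943, 17) (0, 17)]  |A|=479.7101
4. ⊥bis P9·P2 via (40.14,10.24): [(0, 0) (33.7421, 0) (22.6943, 17) (0, 17)]  |A|=479.7101
5. ⊥bis P9·P3 via (18.96,4.715): [(23.3016, 0) (33.7421, 0) (22.6943, 17) (7.6478, 17)]  |A|=216.6399
6. ⊥bis P9·P4 via (18.805,9.82): [(16.1457, 7.7714) (23.3016, 0) (33.7421, 0) (24.5062, 14.212)]  |A|=129.7208
7. ⊥bis P9·P5 via (26.205,8.155): [(16.1457, 7.7714) (23.3016, 0) (28.4806, 0) (24.5213, 14.1887) (24.5062, 14.212)]  |A|=92.3938
8. ⊥bis P9·P6 via (35.62,5.765): [(16.1457, 7.7714) (23.3016, 0) (28.4806, 0) (24.5213, 14.1887) (24.5062, 14.212)]  |A|=92.3938
9. ⊥bis P9·P7 via (13.55,5.425): [(16.1457, 7.7714) (23.3016, 0) (28.4806, 0) (24.5213, 14.1887) (24.5062, 14.212)]  |A|=92.3938
10. ⊥bis P9·P8 via (18.395,7.865): [(19.3489, 10.239) (17.6855, 6.0991) (23.3016, 0) (28.4806, 0) (24.5213, 14.1887) (24.5062, 14.212)]  |A|=87.8157
11. canonical 6-gon: [(19.3489, 10.239) (17.6855, 6.0991) (23.3016, 0) (28.4806, 0) (24.5213, 14.1887) (24.5062, 14.212)]
12. shoelace: 87.8157

Area of P9's cell: 87.8157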